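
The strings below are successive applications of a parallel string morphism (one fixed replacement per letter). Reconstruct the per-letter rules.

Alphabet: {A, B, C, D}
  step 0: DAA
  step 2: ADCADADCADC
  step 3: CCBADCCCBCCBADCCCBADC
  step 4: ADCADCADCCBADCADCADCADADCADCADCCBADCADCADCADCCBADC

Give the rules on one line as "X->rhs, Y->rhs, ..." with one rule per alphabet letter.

A->C, B->AD, C->ADC, D->CB

  step 3 ⇒ step 4: CCBADCCCBCCBADCCCBADC ⇒ ADC·ADC·AD·C·CB·ADC·ADC·ADC·AD·ADC·ADC·AD·C·CB·ADC·ADC·ADC·AD·C·CB·ADC
    A ↦ C
    B ↦ AD
    C ↦ ADC
    D ↦ CB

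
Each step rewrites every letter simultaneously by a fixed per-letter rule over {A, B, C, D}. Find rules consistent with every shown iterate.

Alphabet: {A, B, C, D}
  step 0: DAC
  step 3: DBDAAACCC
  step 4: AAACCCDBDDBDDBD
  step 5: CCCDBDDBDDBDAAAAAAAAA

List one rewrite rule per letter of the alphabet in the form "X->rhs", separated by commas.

  step 4 ⇒ step 5: AAACCCDBDDBDDBD ⇒ C·C·C·DBD·DBD·DBD·A·A·A·A·A·A·A·A·A
    A ↦ C
    B ↦ A
    C ↦ DBD
    D ↦ A

A->C, B->A, C->DBD, D->A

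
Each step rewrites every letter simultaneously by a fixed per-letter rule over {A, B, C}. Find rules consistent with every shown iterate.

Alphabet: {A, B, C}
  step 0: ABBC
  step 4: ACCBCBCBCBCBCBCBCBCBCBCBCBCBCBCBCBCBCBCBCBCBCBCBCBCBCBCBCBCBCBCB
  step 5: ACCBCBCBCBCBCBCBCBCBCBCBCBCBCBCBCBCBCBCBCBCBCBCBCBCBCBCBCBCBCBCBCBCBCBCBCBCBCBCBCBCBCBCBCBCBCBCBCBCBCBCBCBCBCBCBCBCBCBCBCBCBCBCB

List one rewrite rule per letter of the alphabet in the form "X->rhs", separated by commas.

  step 4 ⇒ step 5: ACCBCBCBCBCBCBCBCBCBCBCBCBCBCBCBCBCBCBCBCBCBCBCBCBCBCBCBCBCBCBCB ⇒ AC·CB·CB·CB·CB·CB·CB·CB·CB·CB·CB·CB·CB·CB·CB·CB·CB·CB·CB·CB·CB·CB·CB·CB·CB·CB·CB·CB·CB·CB·CB·CB·CB·CB·CB·CB·CB·CB·CB·CB·CB·CB·CB·CB·CB·CB·CB·CB·CB·CB·CB·CB·CB·CB·CB·CB·CB·CB·CB·CB·CB·CB·CB·CB
    A ↦ AC
    B ↦ CB
    C ↦ CB

A->AC, B->CB, C->CB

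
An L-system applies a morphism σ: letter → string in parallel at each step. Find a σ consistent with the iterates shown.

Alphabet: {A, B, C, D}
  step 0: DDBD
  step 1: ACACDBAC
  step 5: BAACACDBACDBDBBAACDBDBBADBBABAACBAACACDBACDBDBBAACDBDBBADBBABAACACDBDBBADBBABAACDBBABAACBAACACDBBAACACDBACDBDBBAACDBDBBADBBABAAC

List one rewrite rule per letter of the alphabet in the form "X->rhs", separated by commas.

  step 0 ⇒ step 1: DDBD ⇒ AC·AC·DB·AC
    B ↦ DB
    D ↦ AC
    A ↦ BA  (constrained at step 1)
    C ↦ AC  (constrained at step 1)

A->BA, B->DB, C->AC, D->AC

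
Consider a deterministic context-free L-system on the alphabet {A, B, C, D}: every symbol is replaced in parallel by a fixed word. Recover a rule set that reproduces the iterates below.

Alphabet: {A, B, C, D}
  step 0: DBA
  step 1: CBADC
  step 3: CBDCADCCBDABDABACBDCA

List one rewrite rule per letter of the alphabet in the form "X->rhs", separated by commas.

A->DC, B->A, C->DAB, D->CB

  step 0 ⇒ step 1: DBA ⇒ CB·A·DC
    A ↦ DC
    B ↦ A
    D ↦ CB
    C ↦ DAB  (constrained at step 1)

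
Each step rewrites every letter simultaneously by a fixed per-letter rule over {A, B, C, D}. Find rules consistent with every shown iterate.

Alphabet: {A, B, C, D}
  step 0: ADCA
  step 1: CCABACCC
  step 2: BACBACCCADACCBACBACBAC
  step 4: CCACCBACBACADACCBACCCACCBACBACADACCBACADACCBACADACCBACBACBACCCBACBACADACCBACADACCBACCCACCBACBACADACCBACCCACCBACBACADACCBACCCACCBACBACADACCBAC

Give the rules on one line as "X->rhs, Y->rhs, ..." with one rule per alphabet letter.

  step 1 ⇒ step 2: CCABACCC ⇒ BAC·BAC·CC·ADA·CC·BAC·BAC·BAC
    A ↦ CC
    B ↦ ADA
    C ↦ BAC
  step 0 ⇒ step 1: ADCA ⇒ CC·A·BAC·CC
    D ↦ A

A->CC, B->ADA, C->BAC, D->A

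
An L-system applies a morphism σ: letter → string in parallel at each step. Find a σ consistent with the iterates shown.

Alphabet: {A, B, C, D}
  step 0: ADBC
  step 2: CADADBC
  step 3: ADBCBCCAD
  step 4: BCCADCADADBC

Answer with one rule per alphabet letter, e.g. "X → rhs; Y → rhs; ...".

A->B, B->C, C->AD, D->C

  step 3 ⇒ step 4: ADBCBCCAD ⇒ B·C·C·AD·C·AD·AD·B·C
    A ↦ B
    B ↦ C
    C ↦ AD
    D ↦ C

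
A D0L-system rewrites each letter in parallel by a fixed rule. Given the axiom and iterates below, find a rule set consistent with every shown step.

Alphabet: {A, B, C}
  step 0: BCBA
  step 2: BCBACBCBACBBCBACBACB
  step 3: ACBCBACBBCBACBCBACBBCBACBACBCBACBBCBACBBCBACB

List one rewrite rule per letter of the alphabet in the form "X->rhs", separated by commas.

  step 2 ⇒ step 3: BCBACBCBACBBCBACBACB ⇒ ACB·CB·ACB·B·CB·ACB·CB·ACB·B·CB·ACB·ACB·CB·ACB·B·CB·ACB·B·CB·ACB
    A ↦ B
    B ↦ ACB
    C ↦ CB

A->B, B->ACB, C->CB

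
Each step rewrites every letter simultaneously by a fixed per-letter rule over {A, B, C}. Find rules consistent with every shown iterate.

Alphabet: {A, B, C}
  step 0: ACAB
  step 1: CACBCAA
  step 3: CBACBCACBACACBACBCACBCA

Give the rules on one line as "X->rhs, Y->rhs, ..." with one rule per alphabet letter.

  step 0 ⇒ step 1: ACAB ⇒ CA·CB·CA·A
    A ↦ CA
    B ↦ A
    C ↦ CB

A->CA, B->A, C->CB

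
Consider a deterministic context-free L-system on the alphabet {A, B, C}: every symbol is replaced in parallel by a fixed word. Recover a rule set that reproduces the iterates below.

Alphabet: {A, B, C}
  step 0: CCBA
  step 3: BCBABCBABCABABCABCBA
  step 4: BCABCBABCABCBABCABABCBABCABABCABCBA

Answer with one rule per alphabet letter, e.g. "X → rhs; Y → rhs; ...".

  step 3 ⇒ step 4: BCBABCBABCABABCABCBA ⇒ BC·A·BC·BA·BC·A·BC·BA·BC·A·BA·BC·BA·BC·A·BA·BC·A·BC·BA
    A ↦ BA
    B ↦ BC
    C ↦ A

A->BA, B->BC, C->A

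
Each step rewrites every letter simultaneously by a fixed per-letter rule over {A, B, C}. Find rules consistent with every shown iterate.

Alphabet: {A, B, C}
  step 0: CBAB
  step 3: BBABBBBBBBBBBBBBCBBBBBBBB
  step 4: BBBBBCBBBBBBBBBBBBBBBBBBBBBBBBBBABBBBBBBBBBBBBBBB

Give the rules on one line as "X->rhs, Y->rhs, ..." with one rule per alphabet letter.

A->BC, B->BB, C->A

  step 3 ⇒ step 4: BBABBBBBBBBBBBBBCBBBBBBBB ⇒ BB·BB·BC·BB·BB·BB·BB·BB·BB·BB·BB·BB·BB·BB·BB·BB·A·BB·BB·BB·BB·BB·BB·BB·BB
    A ↦ BC
    B ↦ BB
    C ↦ A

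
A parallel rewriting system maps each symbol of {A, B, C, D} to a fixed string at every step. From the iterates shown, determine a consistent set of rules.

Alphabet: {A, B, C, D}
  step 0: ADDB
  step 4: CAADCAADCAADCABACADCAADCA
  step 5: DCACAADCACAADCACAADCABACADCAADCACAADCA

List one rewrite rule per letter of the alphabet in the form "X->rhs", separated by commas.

A->CA, B->BA, C->D, D->A

  step 4 ⇒ step 5: CAADCAADCAADCABACADCAADCA ⇒ D·CA·CA·A·D·CA·CA·A·D·CA·CA·A·D·CA·BA·CA·D·CA·A·D·CA·CA·A·D·CA
    A ↦ CA
    B ↦ BA
    C ↦ D
    D ↦ A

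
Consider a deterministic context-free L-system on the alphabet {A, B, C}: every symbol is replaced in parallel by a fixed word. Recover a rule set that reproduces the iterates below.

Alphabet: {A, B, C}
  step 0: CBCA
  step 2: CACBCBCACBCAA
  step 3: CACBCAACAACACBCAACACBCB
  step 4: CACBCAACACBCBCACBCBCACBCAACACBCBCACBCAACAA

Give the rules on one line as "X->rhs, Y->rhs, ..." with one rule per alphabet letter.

A->CB, B->A, C->CA

  step 3 ⇒ step 4: CACBCAACAACACBCAACACBCB ⇒ CA·CB·CA·A·CA·CB·CB·CA·CB·CB·CA·CB·CA·A·CA·CB·CB·CA·CB·CA·A·CA·A
    A ↦ CB
    B ↦ A
    C ↦ CA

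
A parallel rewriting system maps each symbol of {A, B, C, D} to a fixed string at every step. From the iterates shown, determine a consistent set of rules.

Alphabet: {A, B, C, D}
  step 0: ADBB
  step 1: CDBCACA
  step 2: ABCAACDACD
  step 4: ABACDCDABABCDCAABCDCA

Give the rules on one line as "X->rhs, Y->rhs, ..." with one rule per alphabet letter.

  step 1 ⇒ step 2: CDBCACA ⇒ A·B·CA·A·CD·A·CD
    A ↦ CD
    B ↦ CA
    C ↦ A
    D ↦ B

A->CD, B->CA, C->A, D->B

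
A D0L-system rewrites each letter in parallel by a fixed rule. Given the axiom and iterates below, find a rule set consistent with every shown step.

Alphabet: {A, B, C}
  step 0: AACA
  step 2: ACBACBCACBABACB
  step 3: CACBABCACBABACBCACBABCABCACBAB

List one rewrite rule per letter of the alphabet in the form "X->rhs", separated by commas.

  step 2 ⇒ step 3: ACBACBCACBABACB ⇒ C·ACB·AB·C·ACB·AB·ACB·C·ACB·AB·C·AB·C·ACB·AB
    A ↦ C
    B ↦ AB
    C ↦ ACB

A->C, B->AB, C->ACB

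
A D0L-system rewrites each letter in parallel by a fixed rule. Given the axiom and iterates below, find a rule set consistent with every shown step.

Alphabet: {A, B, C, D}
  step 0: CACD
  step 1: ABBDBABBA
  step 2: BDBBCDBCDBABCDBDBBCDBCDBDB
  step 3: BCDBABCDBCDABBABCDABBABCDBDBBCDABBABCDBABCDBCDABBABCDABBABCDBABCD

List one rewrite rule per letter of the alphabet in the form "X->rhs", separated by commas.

A->BDB, B->BCD, C->AB, D->BA

  step 2 ⇒ step 3: BDBBCDBCDBABCDBDBBCDBCDBDB ⇒ BCD·BA·BCD·BCD·AB·BA·BCD·AB·BA·BCD·BDB·BCD·AB·BA·BCD·BA·BCD·BCD·AB·BA·BCD·AB·BA·BCD·BA·BCD
    A ↦ BDB
    B ↦ BCD
    C ↦ AB
    D ↦ BA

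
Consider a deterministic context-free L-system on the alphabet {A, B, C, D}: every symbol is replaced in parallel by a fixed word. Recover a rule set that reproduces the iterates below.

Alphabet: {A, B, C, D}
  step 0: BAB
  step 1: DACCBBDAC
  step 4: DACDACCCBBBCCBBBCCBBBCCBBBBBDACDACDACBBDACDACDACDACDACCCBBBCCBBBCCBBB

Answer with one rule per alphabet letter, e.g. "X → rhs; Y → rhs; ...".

A->CBB, B->DAC, C->B, D->C

  step 0 ⇒ step 1: BAB ⇒ DAC·CBB·DAC
    A ↦ CBB
    B ↦ DAC
    C ↦ B  (constrained at step 1)
    D ↦ C  (constrained at step 1)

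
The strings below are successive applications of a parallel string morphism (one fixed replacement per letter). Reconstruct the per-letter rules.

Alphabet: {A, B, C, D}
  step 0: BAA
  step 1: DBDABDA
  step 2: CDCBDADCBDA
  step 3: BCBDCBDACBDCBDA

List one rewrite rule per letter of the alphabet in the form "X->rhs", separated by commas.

A->BDA, B->D, C->B, D->C

  step 2 ⇒ step 3: CDCBDADCBDA ⇒ B·C·B·D·C·BDA·C·B·D·C·BDA
    A ↦ BDA
    B ↦ D
    C ↦ B
    D ↦ C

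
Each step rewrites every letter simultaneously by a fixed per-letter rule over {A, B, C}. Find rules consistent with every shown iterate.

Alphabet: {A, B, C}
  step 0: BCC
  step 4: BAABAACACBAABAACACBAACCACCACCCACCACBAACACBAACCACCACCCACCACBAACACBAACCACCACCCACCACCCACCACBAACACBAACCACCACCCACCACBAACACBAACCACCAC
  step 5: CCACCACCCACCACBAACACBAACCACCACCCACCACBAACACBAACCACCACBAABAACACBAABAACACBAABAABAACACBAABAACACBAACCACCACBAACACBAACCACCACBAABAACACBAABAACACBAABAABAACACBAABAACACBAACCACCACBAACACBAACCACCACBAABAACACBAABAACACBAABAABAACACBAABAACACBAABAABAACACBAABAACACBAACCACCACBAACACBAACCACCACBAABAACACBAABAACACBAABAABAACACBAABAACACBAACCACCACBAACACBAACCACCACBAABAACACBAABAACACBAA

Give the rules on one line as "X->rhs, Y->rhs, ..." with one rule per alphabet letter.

A->CAC, B->C, C->BAA

  step 4 ⇒ step 5: BAABAACACBAABAACACBAACCACCACCCACCACBAACACBAACCACCACCCACCACBAACACBAACCACCACCCACCACCCACCACBAACACBAACCACCACCCACCACBAACACBAACCACCAC ⇒ C·CAC·CAC·C·CAC·CAC·BAA·CAC·BAA·C·CAC·CAC·C·CAC·CAC·BAA·CAC·BAA·C·CAC·CAC·BAA·BAA·CAC·BAA·BAA·CAC·BAA·BAA·BAA·CAC·BAA·BAA·CAC·BAA·C·CAC·CAC·BAA·CAC·BAA·C·CAC·CAC·BAA·BAA·CAC·BAA·BAA·CAC·BAA·BAA·BAA·CAC·BAA·BAA·CAC·BAA·C·CAC·CAC·BAA·CAC·BAA·C·CAC·CAC·BAA·BAA·CAC·BAA·BAA·CAC·BAA·BAA·BAA·CAC·BAA·BAA·CAC·BAA·BAA·BAA·CAC·BAA·BAA·CAC·BAA·C·CAC·CAC·BAA·CAC·BAA·C·CAC·CAC·BAA·BAA·CAC·BAA·BAA·CAC·BAA·BAA·BAA·CAC·BAA·BAA·CAC·BAA·C·CAC·CAC·BAA·CAC·BAA·C·CAC·CAC·BAA·BAA·CAC·BAA·BAA·CAC·BAA
    A ↦ CAC
    B ↦ C
    C ↦ BAA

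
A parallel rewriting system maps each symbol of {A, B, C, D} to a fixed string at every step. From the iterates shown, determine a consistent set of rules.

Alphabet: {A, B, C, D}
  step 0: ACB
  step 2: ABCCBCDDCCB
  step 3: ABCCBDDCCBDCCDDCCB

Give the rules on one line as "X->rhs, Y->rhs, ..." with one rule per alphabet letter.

A->AB, B->CCB, C->D, D->C

  step 2 ⇒ step 3: ABCCBCDDCCB ⇒ AB·CCB·D·D·CCB·D·C·C·D·D·CCB
    A ↦ AB
    B ↦ CCB
    C ↦ D
    D ↦ C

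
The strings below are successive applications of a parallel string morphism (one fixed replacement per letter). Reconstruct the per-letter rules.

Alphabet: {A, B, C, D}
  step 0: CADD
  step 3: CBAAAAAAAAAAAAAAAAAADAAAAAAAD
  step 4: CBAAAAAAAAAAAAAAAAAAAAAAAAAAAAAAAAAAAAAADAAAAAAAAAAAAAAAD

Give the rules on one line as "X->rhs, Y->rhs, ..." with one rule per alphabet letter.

  step 3 ⇒ step 4: CBAAAAAAAAAAAAAAAAAADAAAAAAAD ⇒ CB·A·AA·AA·AA·AA·AA·AA·AA·AA·AA·AA·AA·AA·AA·AA·AA·AA·AA·AA·AD·AA·AA·AA·AA·AA·AA·AA·AD
    A ↦ AA
    B ↦ A
    C ↦ CB
    D ↦ AD

A->AA, B->A, C->CB, D->AD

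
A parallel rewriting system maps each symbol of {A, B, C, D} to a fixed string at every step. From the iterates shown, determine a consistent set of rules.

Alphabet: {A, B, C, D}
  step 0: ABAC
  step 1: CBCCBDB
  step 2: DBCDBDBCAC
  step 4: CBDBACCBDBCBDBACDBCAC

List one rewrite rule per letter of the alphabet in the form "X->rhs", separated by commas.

  step 1 ⇒ step 2: CBCCBDB ⇒ DB·C·DB·DB·C·A·C
    B ↦ C
    C ↦ DB
    D ↦ A
  step 0 ⇒ step 1: ABAC ⇒ CB·C·CB·DB
    A ↦ CB

A->CB, B->C, C->DB, D->A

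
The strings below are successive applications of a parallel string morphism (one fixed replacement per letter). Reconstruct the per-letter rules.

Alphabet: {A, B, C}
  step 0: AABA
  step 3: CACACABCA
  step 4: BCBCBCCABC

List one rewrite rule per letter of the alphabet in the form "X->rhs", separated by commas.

A->C, B->CA, C->B

  step 3 ⇒ step 4: CACACABCA ⇒ B·C·B·C·B·C·CA·B·C
    A ↦ C
    B ↦ CA
    C ↦ B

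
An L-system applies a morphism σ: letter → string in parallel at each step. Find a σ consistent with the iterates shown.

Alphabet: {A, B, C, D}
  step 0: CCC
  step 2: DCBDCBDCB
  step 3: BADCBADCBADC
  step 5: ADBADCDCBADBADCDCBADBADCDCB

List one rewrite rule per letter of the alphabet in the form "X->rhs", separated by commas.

  step 2 ⇒ step 3: DCBDCBDCB ⇒ B·AD·C·B·AD·C·B·AD·C
    B ↦ C
    C ↦ AD
    D ↦ B
    A ↦ DC  (constrained at step 3)

A->DC, B->C, C->AD, D->B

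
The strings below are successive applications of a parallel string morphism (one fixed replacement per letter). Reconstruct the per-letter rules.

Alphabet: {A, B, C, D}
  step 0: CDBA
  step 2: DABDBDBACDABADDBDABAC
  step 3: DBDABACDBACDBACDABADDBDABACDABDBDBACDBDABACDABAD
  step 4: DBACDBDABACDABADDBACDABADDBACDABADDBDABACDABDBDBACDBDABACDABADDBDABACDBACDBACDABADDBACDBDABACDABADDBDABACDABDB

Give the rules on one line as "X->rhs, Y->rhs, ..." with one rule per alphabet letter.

  step 3 ⇒ step 4: DBDABACDBACDBACDABADDBDABACDABDBDBACDBDABACDABAD ⇒ DB·AC·DB·DAB·AC·DAB·AD·DB·AC·DAB·AD·DB·AC·DAB·AD·DB·DAB·AC·DAB·DB·DB·AC·DB·DAB·AC·DAB·AD·DB·DAB·AC·DB·AC·DB·AC·DAB·AD·DB·AC·DB·DAB·AC·DAB·AD·DB·DAB·AC·DAB·DB
    A ↦ DAB
    B ↦ AC
    C ↦ AD
    D ↦ DB

A->DAB, B->AC, C->AD, D->DB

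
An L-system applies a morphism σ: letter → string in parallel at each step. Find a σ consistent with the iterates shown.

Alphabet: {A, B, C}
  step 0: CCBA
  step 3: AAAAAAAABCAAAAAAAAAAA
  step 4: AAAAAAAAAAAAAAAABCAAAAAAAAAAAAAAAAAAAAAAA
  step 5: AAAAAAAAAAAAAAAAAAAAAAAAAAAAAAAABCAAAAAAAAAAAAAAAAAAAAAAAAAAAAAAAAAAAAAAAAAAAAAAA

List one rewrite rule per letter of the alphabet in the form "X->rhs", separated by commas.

  step 4 ⇒ step 5: AAAAAAAAAAAAAAAABCAAAAAAAAAAAAAAAAAAAAAAA ⇒ AA·AA·AA·AA·AA·AA·AA·AA·AA·AA·AA·AA·AA·AA·AA·AA·BC·A·AA·AA·AA·AA·AA·AA·AA·AA·AA·AA·AA·AA·AA·AA·AA·AA·AA·AA·AA·AA·AA·AA·AA
    A ↦ AA
    B ↦ BC
    C ↦ A

A->AA, B->BC, C->A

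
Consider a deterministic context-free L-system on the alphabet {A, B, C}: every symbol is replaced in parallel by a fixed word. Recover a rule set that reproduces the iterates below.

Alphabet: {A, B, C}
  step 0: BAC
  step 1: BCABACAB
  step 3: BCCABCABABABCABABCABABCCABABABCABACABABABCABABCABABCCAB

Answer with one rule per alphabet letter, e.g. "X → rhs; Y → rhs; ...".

A->ABA, B->BC, C->CAB

  step 0 ⇒ step 1: BAC ⇒ BC·ABA·CAB
    A ↦ ABA
    B ↦ BC
    C ↦ CAB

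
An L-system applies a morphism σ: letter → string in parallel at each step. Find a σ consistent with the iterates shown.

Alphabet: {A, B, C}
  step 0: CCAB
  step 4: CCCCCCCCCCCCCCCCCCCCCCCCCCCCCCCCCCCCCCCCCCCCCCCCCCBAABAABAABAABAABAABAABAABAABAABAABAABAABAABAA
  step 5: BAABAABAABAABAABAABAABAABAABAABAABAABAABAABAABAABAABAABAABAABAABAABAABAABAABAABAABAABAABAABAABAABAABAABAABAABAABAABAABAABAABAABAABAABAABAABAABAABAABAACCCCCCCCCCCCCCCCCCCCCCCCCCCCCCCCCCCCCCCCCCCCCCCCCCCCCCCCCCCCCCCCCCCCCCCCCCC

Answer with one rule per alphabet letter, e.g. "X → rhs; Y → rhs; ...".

A->CC, B->C, C->BAA

  step 4 ⇒ step 5: CCCCCCCCCCCCCCCCCCCCCCCCCCCCCCCCCCCCCCCCCCCCCCCCCCBAABAABAABAABAABAABAABAABAABAABAABAABAABAABAA ⇒ BAA·BAA·BAA·BAA·BAA·BAA·BAA·BAA·BAA·BAA·BAA·BAA·BAA·BAA·BAA·BAA·BAA·BAA·BAA·BAA·BAA·BAA·BAA·BAA·BAA·BAA·BAA·BAA·BAA·BAA·BAA·BAA·BAA·BAA·BAA·BAA·BAA·BAA·BAA·BAA·BAA·BAA·BAA·BAA·BAA·BAA·BAA·BAA·BAA·BAA·C·CC·CC·C·CC·CC·C·CC·CC·C·CC·CC·C·CC·CC·C·CC·CC·C·CC·CC·C·CC·CC·C·CC·CC·C·CC·CC·C·CC·CC·C·CC·CC·C·CC·CC·C·CC·CC·C·CC·CC
    A ↦ CC
    B ↦ C
    C ↦ BAA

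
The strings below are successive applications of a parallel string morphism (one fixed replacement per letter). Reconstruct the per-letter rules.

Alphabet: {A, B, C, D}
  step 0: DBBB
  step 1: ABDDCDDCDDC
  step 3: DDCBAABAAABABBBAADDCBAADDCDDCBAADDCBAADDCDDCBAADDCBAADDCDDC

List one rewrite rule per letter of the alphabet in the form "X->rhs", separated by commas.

A->BAA, B->DDC, C->B, D->AB

  step 0 ⇒ step 1: DBBB ⇒ AB·DDC·DDC·DDC
    B ↦ DDC
    D ↦ AB
    A ↦ BAA  (constrained at step 1)
    C ↦ B  (constrained at step 1)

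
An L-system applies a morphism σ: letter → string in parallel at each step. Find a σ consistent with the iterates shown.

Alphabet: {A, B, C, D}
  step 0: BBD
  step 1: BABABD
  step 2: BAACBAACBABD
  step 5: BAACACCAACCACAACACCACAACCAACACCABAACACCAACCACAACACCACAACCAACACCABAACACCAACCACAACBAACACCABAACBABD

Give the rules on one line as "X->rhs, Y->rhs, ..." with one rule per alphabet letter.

A->AC, B->BA, C->CA, D->BD

  step 1 ⇒ step 2: BABABD ⇒ BA·AC·BA·AC·BA·BD
    A ↦ AC
    B ↦ BA
    D ↦ BD
    C ↦ CA  (constrained at step 2)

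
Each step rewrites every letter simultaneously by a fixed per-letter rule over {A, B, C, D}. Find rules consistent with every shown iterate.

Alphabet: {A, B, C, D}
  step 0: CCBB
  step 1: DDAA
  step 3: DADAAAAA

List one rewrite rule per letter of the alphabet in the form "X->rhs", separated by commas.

  step 0 ⇒ step 1: CCBB ⇒ D·D·A·A
    B ↦ A
    C ↦ D
    A ↦ BB  (constrained at step 1)
    D ↦ CB  (constrained at step 1)

A->BB, B->A, C->D, D->CB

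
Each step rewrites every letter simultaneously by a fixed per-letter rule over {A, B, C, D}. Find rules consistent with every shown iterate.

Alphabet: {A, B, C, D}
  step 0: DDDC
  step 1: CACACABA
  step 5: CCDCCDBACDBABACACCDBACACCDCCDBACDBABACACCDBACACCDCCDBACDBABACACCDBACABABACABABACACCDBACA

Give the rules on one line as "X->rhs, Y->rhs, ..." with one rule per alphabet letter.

  step 0 ⇒ step 1: DDDC ⇒ CA·CA·CA·BA
    C ↦ BA
    D ↦ CA
    A ↦ CD  (constrained at step 1)
    B ↦ C  (constrained at step 1)

A->CD, B->C, C->BA, D->CA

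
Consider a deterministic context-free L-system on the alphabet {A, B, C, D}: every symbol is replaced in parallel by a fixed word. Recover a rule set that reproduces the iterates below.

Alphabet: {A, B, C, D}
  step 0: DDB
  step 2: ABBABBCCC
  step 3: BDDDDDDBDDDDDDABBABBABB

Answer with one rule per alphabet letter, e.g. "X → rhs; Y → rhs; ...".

A->B, B->DDD, C->ABB, D->C

  step 2 ⇒ step 3: ABBABBCCC ⇒ B·DDD·DDD·B·DDD·DDD·ABB·ABB·ABB
    A ↦ B
    B ↦ DDD
    C ↦ ABB
    D ↦ C  (constrained at step 0)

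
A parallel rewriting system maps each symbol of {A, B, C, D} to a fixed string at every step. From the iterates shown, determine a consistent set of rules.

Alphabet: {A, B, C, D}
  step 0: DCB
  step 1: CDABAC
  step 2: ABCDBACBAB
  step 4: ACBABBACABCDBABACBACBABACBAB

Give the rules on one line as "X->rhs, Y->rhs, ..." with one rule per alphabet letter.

A->B, B->AC, C->AB, D->CD

  step 1 ⇒ step 2: CDABAC ⇒ AB·CD·B·AC·B·AB
    A ↦ B
    B ↦ AC
    C ↦ AB
    D ↦ CD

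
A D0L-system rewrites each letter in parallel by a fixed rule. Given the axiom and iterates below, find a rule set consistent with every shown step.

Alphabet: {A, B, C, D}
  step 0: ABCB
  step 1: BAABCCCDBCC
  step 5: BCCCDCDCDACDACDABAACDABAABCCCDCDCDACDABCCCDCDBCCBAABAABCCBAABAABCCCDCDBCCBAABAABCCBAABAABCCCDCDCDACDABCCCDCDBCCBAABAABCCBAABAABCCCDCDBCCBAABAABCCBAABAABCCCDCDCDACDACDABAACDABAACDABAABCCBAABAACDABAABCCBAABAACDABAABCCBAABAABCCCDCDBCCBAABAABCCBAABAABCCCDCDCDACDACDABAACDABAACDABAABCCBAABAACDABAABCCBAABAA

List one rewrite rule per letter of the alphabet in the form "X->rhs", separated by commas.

  step 0 ⇒ step 1: ABCB ⇒ BAA·BCC·CD·BCC
    A ↦ BAA
    B ↦ BCC
    C ↦ CD
    D ↦ A  (constrained at step 1)

A->BAA, B->BCC, C->CD, D->A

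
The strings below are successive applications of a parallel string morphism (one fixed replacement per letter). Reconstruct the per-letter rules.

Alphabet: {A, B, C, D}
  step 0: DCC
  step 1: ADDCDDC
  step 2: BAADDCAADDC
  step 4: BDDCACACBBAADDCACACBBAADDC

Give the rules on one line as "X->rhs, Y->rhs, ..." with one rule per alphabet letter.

A->B, B->AC, C->DDC, D->A

  step 1 ⇒ step 2: ADDCDDC ⇒ B·A·A·DDC·A·A·DDC
    A ↦ B
    C ↦ DDC
    D ↦ A
    B ↦ AC  (constrained at step 2)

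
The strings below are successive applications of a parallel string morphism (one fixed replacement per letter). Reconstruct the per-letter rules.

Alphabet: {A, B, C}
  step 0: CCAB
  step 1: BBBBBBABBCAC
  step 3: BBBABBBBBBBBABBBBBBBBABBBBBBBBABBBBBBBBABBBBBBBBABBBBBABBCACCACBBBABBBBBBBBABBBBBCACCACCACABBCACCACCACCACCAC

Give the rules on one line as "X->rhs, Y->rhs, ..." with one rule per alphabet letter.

  step 0 ⇒ step 1: CCAB ⇒ BBB·BBB·ABB·CAC
    A ↦ ABB
    B ↦ CAC
    C ↦ BBB

A->ABB, B->CAC, C->BBB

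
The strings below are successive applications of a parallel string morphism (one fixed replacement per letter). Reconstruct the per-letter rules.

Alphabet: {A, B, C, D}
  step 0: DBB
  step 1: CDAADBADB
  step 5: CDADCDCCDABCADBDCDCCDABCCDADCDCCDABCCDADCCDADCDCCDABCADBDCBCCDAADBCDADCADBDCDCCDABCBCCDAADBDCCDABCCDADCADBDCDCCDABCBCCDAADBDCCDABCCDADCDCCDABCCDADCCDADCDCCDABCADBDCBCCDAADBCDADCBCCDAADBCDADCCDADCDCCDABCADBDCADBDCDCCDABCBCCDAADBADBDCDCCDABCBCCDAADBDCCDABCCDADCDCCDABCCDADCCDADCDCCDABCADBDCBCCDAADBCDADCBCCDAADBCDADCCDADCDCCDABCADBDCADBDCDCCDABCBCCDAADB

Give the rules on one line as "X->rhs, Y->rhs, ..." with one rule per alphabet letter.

  step 0 ⇒ step 1: DBB ⇒ CDA·ADB·ADB
    B ↦ ADB
    D ↦ CDA
    A ↦ BC  (constrained at step 1)
    C ↦ DC  (constrained at step 1)

A->BC, B->ADB, C->DC, D->CDA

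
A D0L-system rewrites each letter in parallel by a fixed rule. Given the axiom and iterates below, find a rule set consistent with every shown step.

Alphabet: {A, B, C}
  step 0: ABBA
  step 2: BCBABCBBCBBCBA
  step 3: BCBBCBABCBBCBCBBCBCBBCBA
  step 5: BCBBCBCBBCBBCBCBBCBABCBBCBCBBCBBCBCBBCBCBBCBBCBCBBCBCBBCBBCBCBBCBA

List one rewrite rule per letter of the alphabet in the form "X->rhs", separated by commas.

A->BA, B->BC, C->B

  step 2 ⇒ step 3: BCBABCBBCBBCBA ⇒ BC·B·BC·BA·BC·B·BC·BC·B·BC·BC·B·BC·BA
    A ↦ BA
    B ↦ BC
    C ↦ B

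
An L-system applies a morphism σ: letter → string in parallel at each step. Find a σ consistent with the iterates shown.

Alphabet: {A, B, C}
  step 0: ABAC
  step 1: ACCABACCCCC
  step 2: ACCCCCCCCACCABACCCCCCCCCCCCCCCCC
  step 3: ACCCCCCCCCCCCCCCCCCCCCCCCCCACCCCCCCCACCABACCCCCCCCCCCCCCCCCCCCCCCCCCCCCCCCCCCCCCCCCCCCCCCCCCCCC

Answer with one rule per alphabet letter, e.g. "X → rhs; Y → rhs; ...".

A->ACC, B->AB, C->CCC

  step 2 ⇒ step 3: ACCCCCCCCACCABACCCCCCCCCCCCCCCCC ⇒ ACC·CCC·CCC·CCC·CCC·CCC·CCC·CCC·CCC·ACC·CCC·CCC·ACC·AB·ACC·CCC·CCC·CCC·CCC·CCC·CCC·CCC·CCC·CCC·CCC·CCC·CCC·CCC·CCC·CCC·CCC·CCC
    A ↦ ACC
    B ↦ AB
    C ↦ CCC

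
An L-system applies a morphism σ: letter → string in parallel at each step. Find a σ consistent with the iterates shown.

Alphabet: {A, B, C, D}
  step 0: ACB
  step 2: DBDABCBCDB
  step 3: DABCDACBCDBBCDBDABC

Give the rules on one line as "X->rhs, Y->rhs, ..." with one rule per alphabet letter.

A->C, B->BC, C->DB, D->DA

  step 2 ⇒ step 3: DBDABCBCDB ⇒ DA·BC·DA·C·BC·DB·BC·DB·DA·BC
    A ↦ C
    B ↦ BC
    C ↦ DB
    D ↦ DA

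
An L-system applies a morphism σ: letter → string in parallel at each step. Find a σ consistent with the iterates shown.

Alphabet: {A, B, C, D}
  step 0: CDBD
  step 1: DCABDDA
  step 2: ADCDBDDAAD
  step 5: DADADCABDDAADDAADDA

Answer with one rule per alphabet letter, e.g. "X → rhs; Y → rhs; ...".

A->D, B->BDD, C->DC, D->A

  step 1 ⇒ step 2: DCABDDA ⇒ A·DC·D·BDD·A·A·D
    A ↦ D
    B ↦ BDD
    C ↦ DC
    D ↦ A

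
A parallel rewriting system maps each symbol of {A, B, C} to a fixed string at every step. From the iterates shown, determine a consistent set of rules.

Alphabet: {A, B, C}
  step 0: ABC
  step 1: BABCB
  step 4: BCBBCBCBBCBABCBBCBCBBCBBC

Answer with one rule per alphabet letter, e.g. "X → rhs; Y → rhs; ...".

  step 0 ⇒ step 1: ABC ⇒ BA·BC·B
    A ↦ BA
    B ↦ BC
    C ↦ B

A->BA, B->BC, C->B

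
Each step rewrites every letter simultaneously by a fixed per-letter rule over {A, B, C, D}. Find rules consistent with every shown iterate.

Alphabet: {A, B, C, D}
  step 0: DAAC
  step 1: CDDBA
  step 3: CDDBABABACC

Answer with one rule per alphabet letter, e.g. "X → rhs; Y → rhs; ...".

A->D, B->CD, C->BA, D->C

  step 0 ⇒ step 1: DAAC ⇒ C·D·D·BA
    A ↦ D
    C ↦ BA
    D ↦ C
    B ↦ CD  (constrained at step 1)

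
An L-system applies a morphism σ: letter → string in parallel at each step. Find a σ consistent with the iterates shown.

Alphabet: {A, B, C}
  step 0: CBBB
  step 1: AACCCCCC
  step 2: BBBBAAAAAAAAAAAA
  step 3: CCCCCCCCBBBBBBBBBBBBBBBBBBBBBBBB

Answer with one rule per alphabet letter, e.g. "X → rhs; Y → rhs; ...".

  step 2 ⇒ step 3: BBBBAAAAAAAAAAAA ⇒ CC·CC·CC·CC·BB·BB·BB·BB·BB·BB·BB·BB·BB·BB·BB·BB
    A ↦ BB
    B ↦ CC
  step 0 ⇒ step 1: CBBB ⇒ AA·CC·CC·CC
    C ↦ AA

A->BB, B->CC, C->AA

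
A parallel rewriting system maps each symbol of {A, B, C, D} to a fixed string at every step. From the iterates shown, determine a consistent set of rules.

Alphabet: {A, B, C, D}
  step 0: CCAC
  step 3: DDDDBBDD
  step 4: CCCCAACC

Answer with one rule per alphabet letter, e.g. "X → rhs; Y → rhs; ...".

  step 3 ⇒ step 4: DDDDBBDD ⇒ C·C·C·C·A·A·C·C
    B ↦ A
    D ↦ C
    A ↦ DD  (constrained at step 0)
    C ↦ B  (constrained at step 0)

A->DD, B->A, C->B, D->C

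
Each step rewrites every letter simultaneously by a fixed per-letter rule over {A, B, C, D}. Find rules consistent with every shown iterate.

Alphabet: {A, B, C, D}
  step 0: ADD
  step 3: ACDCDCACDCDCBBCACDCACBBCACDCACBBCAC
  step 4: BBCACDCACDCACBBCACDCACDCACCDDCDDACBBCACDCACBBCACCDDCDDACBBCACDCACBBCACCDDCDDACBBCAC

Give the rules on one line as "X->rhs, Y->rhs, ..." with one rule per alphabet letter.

  step 3 ⇒ step 4: ACDCDCACDCDCBBCACDCACBBCACDCACBBCAC ⇒ BBC·AC·DC·AC·DC·AC·BBC·AC·DC·AC·DC·AC·CDD·CDD·AC·BBC·AC·DC·AC·BBC·AC·CDD·CDD·AC·BBC·AC·DC·AC·BBC·AC·CDD·CDD·AC·BBC·AC
    A ↦ BBC
    B ↦ CDD
    C ↦ AC
    D ↦ DC

A->BBC, B->CDD, C->AC, D->DC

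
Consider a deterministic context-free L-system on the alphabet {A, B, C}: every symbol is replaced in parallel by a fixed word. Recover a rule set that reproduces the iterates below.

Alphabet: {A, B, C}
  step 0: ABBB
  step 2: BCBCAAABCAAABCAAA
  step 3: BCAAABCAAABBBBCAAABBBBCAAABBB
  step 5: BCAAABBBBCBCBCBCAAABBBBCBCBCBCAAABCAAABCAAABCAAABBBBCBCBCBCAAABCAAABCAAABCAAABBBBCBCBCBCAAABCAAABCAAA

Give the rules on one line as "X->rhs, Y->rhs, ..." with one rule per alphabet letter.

  step 2 ⇒ step 3: BCBCAAABCAAABCAAA ⇒ BC·AAA·BC·AAA·B·B·B·BC·AAA·B·B·B·BC·AAA·B·B·B
    A ↦ B
    B ↦ BC
    C ↦ AAA

A->B, B->BC, C->AAA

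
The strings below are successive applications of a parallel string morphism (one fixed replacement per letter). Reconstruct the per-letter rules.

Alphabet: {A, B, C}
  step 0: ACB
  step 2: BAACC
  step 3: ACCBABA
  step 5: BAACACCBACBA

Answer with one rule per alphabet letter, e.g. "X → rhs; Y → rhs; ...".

A->C, B->A, C->BA

  step 2 ⇒ step 3: BAACC ⇒ A·C·C·BA·BA
    A ↦ C
    B ↦ A
    C ↦ BA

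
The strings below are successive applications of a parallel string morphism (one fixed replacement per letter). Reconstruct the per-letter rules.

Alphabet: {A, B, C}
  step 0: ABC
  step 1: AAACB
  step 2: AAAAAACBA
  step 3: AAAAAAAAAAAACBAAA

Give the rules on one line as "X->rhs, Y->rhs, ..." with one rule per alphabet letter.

A->AA, B->A, C->CB

  step 2 ⇒ step 3: AAAAAACBA ⇒ AA·AA·AA·AA·AA·AA·CB·A·AA
    A ↦ AA
    B ↦ A
    C ↦ CB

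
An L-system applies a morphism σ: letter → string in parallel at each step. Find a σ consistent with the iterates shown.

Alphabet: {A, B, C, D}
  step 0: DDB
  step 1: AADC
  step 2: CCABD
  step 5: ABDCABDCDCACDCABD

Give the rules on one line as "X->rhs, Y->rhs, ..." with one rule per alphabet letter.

  step 1 ⇒ step 2: AADC ⇒ C·C·A·BD
    A ↦ C
    C ↦ BD
    D ↦ A
  step 0 ⇒ step 1: DDB ⇒ A·A·DC
    B ↦ DC

A->C, B->DC, C->BD, D->A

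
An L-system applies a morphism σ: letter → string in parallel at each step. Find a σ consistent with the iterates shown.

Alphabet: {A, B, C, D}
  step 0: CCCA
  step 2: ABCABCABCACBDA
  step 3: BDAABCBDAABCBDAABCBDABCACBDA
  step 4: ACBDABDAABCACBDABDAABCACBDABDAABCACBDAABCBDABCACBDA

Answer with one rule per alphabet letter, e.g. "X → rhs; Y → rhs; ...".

A->BDA, B->A, C->BC, D->C

  step 3 ⇒ step 4: BDAABCBDAABCBDAABCBDABCACBDA ⇒ A·C·BDA·BDA·A·BC·A·C·BDA·BDA·A·BC·A·C·BDA·BDA·A·BC·A·C·BDA·A·BC·BDA·BC·A·C·BDA
    A ↦ BDA
    B ↦ A
    C ↦ BC
    D ↦ C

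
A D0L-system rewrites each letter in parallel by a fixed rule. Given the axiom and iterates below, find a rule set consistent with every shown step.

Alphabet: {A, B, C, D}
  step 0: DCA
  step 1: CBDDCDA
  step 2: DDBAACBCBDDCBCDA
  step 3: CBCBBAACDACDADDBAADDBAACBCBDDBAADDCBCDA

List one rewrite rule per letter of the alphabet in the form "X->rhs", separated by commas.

A->CDA, B->BAA, C->DD, D->CB

  step 2 ⇒ step 3: DDBAACBCBDDCBCDA ⇒ CB·CB·BAA·CDA·CDA·DD·BAA·DD·BAA·CB·CB·DD·BAA·DD·CB·CDA
    A ↦ CDA
    B ↦ BAA
    C ↦ DD
    D ↦ CB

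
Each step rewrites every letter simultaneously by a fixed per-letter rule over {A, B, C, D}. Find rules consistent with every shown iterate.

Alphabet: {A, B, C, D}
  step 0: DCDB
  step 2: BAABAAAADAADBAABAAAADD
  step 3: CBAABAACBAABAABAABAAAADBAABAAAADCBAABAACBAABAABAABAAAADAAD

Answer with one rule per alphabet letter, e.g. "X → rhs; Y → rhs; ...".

A->BAA, B->C, C->D, D->AAD

  step 2 ⇒ step 3: BAABAAAADAADBAABAAAADD ⇒ C·BAA·BAA·C·BAA·BAA·BAA·BAA·AAD·BAA·BAA·AAD·C·BAA·BAA·C·BAA·BAA·BAA·BAA·AAD·AAD
    A ↦ BAA
    B ↦ C
    D ↦ AAD
    C ↦ D  (constrained at step 0)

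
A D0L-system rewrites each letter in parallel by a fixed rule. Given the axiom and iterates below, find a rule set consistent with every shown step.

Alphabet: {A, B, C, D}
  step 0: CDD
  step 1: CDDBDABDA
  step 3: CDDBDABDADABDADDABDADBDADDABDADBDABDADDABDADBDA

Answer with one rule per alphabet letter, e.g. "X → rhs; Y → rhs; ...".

A->D, B->DA, C->CDD, D->BDA

  step 0 ⇒ step 1: CDD ⇒ CDD·BDA·BDA
    C ↦ CDD
    D ↦ BDA
    A ↦ D  (constrained at step 1)
    B ↦ DA  (constrained at step 1)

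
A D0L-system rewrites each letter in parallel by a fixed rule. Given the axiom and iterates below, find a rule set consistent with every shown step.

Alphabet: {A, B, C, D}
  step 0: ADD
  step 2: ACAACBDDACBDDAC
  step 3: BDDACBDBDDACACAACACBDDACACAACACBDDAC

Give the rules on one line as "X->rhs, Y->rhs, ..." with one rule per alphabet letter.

A->BD, B->ACA, C->DAC, D->AC

  step 2 ⇒ step 3: ACAACBDDACBDDAC ⇒ BD·DAC·BD·BD·DAC·ACA·AC·AC·BD·DAC·ACA·AC·AC·BD·DAC
    A ↦ BD
    B ↦ ACA
    C ↦ DAC
    D ↦ AC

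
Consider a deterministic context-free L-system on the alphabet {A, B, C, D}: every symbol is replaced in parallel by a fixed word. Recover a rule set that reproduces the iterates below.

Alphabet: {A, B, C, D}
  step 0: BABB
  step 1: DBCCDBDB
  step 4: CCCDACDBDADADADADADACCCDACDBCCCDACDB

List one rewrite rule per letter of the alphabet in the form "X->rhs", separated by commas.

  step 0 ⇒ step 1: BABB ⇒ DB·CC·DB·DB
    A ↦ CC
    B ↦ DB
    C ↦ DA  (constrained at step 1)
    D ↦ C  (constrained at step 1)

A->CC, B->DB, C->DA, D->C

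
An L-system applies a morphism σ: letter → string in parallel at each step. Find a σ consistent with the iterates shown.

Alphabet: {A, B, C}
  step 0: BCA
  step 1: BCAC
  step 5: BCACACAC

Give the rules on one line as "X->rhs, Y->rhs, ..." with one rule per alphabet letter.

  step 0 ⇒ step 1: BCA ⇒ BC·A·C
    A ↦ C
    B ↦ BC
    C ↦ A

A->C, B->BC, C->A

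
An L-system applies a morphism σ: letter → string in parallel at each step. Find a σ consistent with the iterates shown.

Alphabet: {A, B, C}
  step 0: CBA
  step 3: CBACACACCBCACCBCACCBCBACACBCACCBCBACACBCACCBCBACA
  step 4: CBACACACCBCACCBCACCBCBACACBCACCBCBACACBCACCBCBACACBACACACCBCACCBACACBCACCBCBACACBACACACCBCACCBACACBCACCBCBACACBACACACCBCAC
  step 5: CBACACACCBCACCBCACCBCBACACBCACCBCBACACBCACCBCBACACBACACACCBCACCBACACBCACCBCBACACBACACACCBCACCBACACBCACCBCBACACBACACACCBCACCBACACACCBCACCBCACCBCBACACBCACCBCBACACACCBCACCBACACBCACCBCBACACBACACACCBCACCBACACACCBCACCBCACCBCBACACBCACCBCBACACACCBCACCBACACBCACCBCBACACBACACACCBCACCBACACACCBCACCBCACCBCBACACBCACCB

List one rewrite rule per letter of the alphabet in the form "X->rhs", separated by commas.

A->CAC, B->ACA, C->CB

  step 4 ⇒ step 5: CBACACACCBCACCBCACCBCBACACBCACCBCBACACBCACCBCBACACBACACACCBCACCBACACBCACCBCBACACBACACACCBCACCBACACBCACCBCBACACBACACACCBCAC ⇒ CB·ACA·CAC·CB·CAC·CB·CAC·CB·CB·ACA·CB·CAC·CB·CB·ACA·CB·CAC·CB·CB·ACA·CB·ACA·CAC·CB·CAC·CB·ACA·CB·CAC·CB·CB·ACA·CB·ACA·CAC·CB·CAC·CB·ACA·CB·CAC·CB·CB·ACA·CB·ACA·CAC·CB·CAC·CB·ACA·CAC·CB·CAC·CB·CAC·CB·CB·ACA·CB·CAC·CB·CB·ACA·CAC·CB·CAC·CB·ACA·CB·CAC·CB·CB·ACA·CB·ACA·CAC·CB·CAC·CB·ACA·CAC·CB·CAC·CB·CAC·CB·CB·ACA·CB·CAC·CB·CB·ACA·CAC·CB·CAC·CB·ACA·CB·CAC·CB·CB·ACA·CB·ACA·CAC·CB·CAC·CB·ACA·CAC·CB·CAC·CB·CAC·CB·CB·ACA·CB·CAC·CB
    A ↦ CAC
    B ↦ ACA
    C ↦ CB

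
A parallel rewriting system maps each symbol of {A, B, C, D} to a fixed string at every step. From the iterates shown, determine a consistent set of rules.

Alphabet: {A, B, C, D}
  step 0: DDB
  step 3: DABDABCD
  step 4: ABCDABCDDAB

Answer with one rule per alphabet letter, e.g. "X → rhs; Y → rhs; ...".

A->C, B->D, C->D, D->AB

  step 3 ⇒ step 4: DABDABCD ⇒ AB·C·D·AB·C·D·D·AB
    A ↦ C
    B ↦ D
    C ↦ D
    D ↦ AB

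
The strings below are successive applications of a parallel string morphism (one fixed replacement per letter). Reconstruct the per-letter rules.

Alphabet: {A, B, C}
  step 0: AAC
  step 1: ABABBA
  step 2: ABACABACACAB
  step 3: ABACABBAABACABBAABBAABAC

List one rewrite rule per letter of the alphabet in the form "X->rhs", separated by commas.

A->AB, B->AC, C->BA

  step 2 ⇒ step 3: ABACABACACAB ⇒ AB·AC·AB·BA·AB·AC·AB·BA·AB·BA·AB·AC
    A ↦ AB
    B ↦ AC
    C ↦ BA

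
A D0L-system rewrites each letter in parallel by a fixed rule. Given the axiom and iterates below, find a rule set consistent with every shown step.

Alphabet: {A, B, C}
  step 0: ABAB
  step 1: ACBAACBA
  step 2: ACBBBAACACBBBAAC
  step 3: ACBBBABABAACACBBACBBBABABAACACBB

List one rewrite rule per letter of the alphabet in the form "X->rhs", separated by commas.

  step 2 ⇒ step 3: ACBBBAACACBBBAAC ⇒ AC·BB·BA·BA·BA·AC·AC·BB·AC·BB·BA·BA·BA·AC·AC·BB
    A ↦ AC
    B ↦ BA
    C ↦ BB

A->AC, B->BA, C->BB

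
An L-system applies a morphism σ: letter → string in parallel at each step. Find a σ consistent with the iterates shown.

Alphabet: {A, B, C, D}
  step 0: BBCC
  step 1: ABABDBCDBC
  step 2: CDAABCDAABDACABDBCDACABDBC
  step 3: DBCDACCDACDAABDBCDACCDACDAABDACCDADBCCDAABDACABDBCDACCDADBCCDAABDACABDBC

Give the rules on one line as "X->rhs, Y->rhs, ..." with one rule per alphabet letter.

  step 2 ⇒ step 3: CDAABCDAABDACABDBCDACABDBC ⇒ DBC·DAC·CDA·CDA·AB·DBC·DAC·CDA·CDA·AB·DAC·CDA·DBC·CDA·AB·DAC·AB·DBC·DAC·CDA·DBC·CDA·AB·DAC·AB·DBC
    A ↦ CDA
    B ↦ AB
    C ↦ DBC
    D ↦ DAC

A->CDA, B->AB, C->DBC, D->DAC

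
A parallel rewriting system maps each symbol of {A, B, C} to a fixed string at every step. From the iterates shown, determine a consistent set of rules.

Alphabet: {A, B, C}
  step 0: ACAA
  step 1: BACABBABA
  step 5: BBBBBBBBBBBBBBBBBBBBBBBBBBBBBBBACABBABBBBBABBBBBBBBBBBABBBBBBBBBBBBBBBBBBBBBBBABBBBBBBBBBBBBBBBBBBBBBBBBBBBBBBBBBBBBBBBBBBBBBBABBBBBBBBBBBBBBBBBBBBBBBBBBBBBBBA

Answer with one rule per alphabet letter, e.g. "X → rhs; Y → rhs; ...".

  step 0 ⇒ step 1: ACAA ⇒ BA·CAB·BA·BA
    A ↦ BA
    C ↦ CAB
    B ↦ BB  (constrained at step 1)

A->BA, B->BB, C->CAB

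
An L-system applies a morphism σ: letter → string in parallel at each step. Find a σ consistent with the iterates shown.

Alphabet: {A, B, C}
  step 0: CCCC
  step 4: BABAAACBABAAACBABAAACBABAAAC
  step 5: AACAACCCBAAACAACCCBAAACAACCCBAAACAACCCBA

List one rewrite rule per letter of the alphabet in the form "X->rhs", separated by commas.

  step 4 ⇒ step 5: BABAAACBABAAACBABAAACBABAAAC ⇒ AA·C·AA·C·C·C·BA·AA·C·AA·C·C·C·BA·AA·C·AA·C·C·C·BA·AA·C·AA·C·C·C·BA
    A ↦ C
    B ↦ AA
    C ↦ BA

A->C, B->AA, C->BA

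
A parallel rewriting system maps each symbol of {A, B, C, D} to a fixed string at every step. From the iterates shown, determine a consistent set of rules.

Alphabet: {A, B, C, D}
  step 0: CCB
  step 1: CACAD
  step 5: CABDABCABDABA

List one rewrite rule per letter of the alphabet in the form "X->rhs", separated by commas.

A->B, B->D, C->CA, D->A

  step 0 ⇒ step 1: CCB ⇒ CA·CA·D
    B ↦ D
    C ↦ CA
    A ↦ B  (constrained at step 1)
    D ↦ A  (constrained at step 1)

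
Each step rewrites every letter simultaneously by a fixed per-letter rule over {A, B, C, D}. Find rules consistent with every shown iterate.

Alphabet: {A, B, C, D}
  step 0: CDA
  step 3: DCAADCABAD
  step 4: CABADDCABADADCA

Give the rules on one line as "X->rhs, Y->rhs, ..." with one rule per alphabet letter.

  step 3 ⇒ step 4: DCAADCABAD ⇒ CA·BA·D·D·CA·BA·D·A·D·CA
    A ↦ D
    B ↦ A
    C ↦ BA
    D ↦ CA

A->D, B->A, C->BA, D->CA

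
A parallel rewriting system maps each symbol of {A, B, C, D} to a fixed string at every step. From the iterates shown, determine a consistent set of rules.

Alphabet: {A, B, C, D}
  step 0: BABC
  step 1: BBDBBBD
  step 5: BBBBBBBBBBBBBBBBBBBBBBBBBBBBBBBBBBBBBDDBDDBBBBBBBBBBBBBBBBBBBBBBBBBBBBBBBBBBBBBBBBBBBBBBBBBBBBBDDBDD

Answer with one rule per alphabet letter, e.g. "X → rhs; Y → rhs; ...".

  step 0 ⇒ step 1: BABC ⇒ BB·D·BB·BD
    A ↦ D
    B ↦ BB
    C ↦ BD
    D ↦ CA  (constrained at step 1)

A->D, B->BB, C->BD, D->CA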